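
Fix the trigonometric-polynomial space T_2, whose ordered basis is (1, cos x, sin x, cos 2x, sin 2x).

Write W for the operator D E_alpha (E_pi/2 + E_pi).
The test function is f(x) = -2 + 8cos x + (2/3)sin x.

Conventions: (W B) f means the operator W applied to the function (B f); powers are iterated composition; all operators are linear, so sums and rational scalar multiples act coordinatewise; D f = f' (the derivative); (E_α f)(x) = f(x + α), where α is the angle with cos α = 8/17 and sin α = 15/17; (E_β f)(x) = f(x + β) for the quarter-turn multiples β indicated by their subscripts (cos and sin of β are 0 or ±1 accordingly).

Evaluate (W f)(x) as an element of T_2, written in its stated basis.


the image equals g(x) = (122/51)cos x + (566/51)sin x

E_pi/2 f = -2 + (2/3)cos x - 8sin x
E_pi f = -2 - 8cos x - (2/3)sin x
(E_pi/2 + E_pi) f = -4 - (22/3)cos x - (26/3)sin x
E_alpha (E_pi/2 + E_pi) f = -4 - (566/51)cos x + (122/51)sin x
D E_alpha (E_pi/2 + E_pi) f = (122/51)cos x + (566/51)sin x


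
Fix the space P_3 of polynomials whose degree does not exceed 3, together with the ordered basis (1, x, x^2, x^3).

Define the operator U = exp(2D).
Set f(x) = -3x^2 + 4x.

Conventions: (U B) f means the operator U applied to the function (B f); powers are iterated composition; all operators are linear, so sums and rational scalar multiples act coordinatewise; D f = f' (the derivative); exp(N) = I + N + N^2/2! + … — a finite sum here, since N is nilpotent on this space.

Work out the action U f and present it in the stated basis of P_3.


the image equals g(x) = -3x^2 - 8x - 4

order-1 term: -12x + 8
order-2 term: -12
the series for exp(2D) f terminates at order 2
exp(2D) f = -3x^2 - 8x - 4


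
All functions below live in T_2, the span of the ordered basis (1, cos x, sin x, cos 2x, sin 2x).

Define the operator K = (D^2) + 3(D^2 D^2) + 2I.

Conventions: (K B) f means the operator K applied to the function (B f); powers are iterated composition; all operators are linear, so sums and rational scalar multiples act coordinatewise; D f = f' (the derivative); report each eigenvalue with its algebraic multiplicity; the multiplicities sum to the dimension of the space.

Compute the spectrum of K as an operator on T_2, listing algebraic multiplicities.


λ = 2 (multiplicity 1), λ = 4 (multiplicity 2), λ = 46 (multiplicity 2)

image of 1: 2
image of cos x: 4cos x
image of sin x: 4sin x
image of cos 2x: 46cos 2x
image of sin 2x: 46sin 2x
the matrix is diagonal; its diagonal is (2, 4, 4, 46, 46)
for a triangular matrix the eigenvalues are the diagonal entries, with algebraic multiplicity their repetition count


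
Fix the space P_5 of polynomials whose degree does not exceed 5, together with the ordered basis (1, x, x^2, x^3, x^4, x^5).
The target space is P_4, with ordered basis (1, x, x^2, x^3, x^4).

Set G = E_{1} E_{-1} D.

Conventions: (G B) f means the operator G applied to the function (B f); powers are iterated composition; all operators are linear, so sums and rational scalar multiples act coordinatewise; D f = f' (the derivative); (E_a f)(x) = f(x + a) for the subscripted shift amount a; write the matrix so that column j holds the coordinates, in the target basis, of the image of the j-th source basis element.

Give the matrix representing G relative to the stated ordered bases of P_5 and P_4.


the matrix is [[0, 1, 0, 0, 0, 0]; [0, 0, 2, 0, 0, 0]; [0, 0, 0, 3, 0, 0]; [0, 0, 0, 0, 4, 0]; [0, 0, 0, 0, 0, 5]] (rows listed top to bottom)

image of 1: 0
image of x: 1
image of x^2: 2x
image of x^3: 3x^2
image of x^4: 4x^3
image of x^5: 5x^4
each image's coordinates form column j of the matrix


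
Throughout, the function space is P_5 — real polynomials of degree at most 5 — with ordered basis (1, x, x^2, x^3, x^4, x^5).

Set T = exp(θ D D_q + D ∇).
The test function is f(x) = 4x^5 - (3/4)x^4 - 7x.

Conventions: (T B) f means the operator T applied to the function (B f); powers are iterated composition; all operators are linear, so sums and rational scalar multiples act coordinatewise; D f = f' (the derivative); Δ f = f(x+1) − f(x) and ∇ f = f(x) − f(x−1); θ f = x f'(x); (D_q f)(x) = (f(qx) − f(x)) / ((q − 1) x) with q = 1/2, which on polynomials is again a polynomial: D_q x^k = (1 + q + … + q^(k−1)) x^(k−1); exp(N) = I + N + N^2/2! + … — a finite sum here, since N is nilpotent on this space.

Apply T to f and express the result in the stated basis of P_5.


order-1 term: 173x^3 - (2199/16)x^2 + 89x - 23
order-2 term: (3287/4)x - 6351/16
the series for exp(θ D D_q + D ∇) f terminates at order 2
exp(θ D D_q + D ∇) f = 4x^5 - (3/4)x^4 + 173x^3 - (2199/16)x^2 + (3615/4)x - 6719/16

g(x) = 4x^5 - (3/4)x^4 + 173x^3 - (2199/16)x^2 + (3615/4)x - 6719/16


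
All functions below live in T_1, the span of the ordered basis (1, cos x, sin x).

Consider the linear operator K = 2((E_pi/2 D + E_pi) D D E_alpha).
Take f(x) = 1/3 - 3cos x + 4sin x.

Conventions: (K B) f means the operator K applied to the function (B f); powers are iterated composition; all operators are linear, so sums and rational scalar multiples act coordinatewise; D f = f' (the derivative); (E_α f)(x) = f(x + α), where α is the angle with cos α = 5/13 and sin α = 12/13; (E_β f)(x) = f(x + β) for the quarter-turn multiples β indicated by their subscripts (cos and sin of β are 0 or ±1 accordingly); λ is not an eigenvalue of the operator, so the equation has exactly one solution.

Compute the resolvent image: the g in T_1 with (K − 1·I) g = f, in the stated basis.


the result is g(x) = -1/3 - (213/181)cos x - (116/181)sin x

write g with unknown coordinates in the stated basis and equate coefficients in (K − 1·I) g = f
solving from the highest basis element down gives g = -1/3 - (213/181)cos x - (116/181)sin x
check: K g = -(756/181)cos x + (608/181)sin x
so K g − 1·g = 1/3 - 3cos x + 4sin x = f ✓


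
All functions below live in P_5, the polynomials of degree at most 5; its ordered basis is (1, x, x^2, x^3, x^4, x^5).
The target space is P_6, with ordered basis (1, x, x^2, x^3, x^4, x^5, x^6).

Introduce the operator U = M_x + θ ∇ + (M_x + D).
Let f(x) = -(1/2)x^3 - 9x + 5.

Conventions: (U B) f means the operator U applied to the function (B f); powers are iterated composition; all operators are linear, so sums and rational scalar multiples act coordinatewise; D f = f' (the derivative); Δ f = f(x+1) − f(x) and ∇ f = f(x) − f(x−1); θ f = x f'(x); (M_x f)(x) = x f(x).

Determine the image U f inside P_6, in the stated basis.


g(x) = -x^4 - (45/2)x^2 + (23/2)x - 9

M_x f = -(1/2)x^4 - 9x^2 + 5x
∇ f = -(3/2)x^2 + (3/2)x - 19/2
θ ∇ f = -3x^2 + (3/2)x
M_x f = -(1/2)x^4 - 9x^2 + 5x
D f = -(3/2)x^2 - 9
(M_x + D) f = -(1/2)x^4 - (21/2)x^2 + 5x - 9
(M_x + θ ∇ + (M_x + D)) f = -x^4 - (45/2)x^2 + (23/2)x - 9


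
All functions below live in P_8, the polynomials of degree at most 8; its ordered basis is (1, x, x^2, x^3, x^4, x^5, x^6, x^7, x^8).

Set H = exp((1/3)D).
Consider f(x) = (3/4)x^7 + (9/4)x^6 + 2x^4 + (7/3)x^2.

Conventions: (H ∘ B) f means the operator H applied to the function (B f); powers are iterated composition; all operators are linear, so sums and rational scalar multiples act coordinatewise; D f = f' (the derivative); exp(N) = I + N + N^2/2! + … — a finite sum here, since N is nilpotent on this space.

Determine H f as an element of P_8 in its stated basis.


order-1 term: (7/4)x^6 + (9/2)x^5 + (8/3)x^3 + (14/9)x
order-2 term: (7/4)x^5 + (15/4)x^4 + (4/3)x^2 + 7/27
order-3 term: (35/36)x^4 + (5/3)x^3 + (8/27)x
order-4 term: (35/108)x^3 + (5/12)x^2 + 2/81
order-5 term: (7/108)x^2 + (1/18)x
order-6 term: (7/972)x + 1/324
order-7 term: 1/2916
the series for exp((1/3)D) f terminates at order 7
exp((1/3)D) f = (3/4)x^7 + 4x^6 + (25/4)x^5 + (121/18)x^4 + (503/108)x^3 + (112/27)x^2 + (1861/972)x + 419/1458

the image equals g(x) = (3/4)x^7 + 4x^6 + (25/4)x^5 + (121/18)x^4 + (503/108)x^3 + (112/27)x^2 + (1861/972)x + 419/1458


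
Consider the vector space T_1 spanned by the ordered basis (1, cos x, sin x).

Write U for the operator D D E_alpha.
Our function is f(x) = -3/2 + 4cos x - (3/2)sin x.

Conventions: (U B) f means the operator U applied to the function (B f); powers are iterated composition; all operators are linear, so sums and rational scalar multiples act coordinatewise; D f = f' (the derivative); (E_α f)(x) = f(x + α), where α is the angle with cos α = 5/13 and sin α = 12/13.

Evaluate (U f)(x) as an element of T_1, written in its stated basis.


E_alpha f = -3/2 + (2/13)cos x - (111/26)sin x
D E_alpha f = -(111/26)cos x - (2/13)sin x
D D E_alpha f = -(2/13)cos x + (111/26)sin x

the result is g(x) = -(2/13)cos x + (111/26)sin x


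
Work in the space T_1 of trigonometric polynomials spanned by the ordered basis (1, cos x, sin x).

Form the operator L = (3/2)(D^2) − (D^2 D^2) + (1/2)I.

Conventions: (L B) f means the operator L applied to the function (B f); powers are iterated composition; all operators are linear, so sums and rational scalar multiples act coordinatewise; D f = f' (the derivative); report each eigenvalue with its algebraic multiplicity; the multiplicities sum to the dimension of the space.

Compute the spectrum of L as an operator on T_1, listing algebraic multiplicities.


λ = -2 (multiplicity 2), λ = 1/2 (multiplicity 1)

image of 1: 1/2
image of cos x: -2cos x
image of sin x: -2sin x
the matrix is diagonal; its diagonal is (1/2, -2, -2)
for a triangular matrix the eigenvalues are the diagonal entries, with algebraic multiplicity their repetition count


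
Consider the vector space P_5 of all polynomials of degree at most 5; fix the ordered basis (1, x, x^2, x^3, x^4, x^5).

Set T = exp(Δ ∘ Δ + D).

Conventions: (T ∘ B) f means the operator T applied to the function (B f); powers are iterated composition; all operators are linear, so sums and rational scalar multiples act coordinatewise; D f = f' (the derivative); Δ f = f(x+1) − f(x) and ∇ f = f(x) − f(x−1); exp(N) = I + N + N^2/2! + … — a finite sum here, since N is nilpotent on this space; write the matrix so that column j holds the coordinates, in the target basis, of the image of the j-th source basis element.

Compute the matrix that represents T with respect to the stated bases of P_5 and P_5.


the matrix is [[1, 1, 3, 13, 63, 361]; [0, 1, 2, 9, 52, 315]; [0, 0, 1, 3, 18, 130]; [0, 0, 0, 1, 4, 30]; [0, 0, 0, 0, 1, 5]; [0, 0, 0, 0, 0, 1]] (rows listed top to bottom)

image of 1: 1
image of x: x + 1
image of x^2: x^2 + 2x + 3
image of x^3: x^3 + 3x^2 + 9x + 13
image of x^4: x^4 + 4x^3 + 18x^2 + 52x + 63
image of x^5: x^5 + 5x^4 + 30x^3 + 130x^2 + 315x + 361
each image's coordinates form column j of the matrix


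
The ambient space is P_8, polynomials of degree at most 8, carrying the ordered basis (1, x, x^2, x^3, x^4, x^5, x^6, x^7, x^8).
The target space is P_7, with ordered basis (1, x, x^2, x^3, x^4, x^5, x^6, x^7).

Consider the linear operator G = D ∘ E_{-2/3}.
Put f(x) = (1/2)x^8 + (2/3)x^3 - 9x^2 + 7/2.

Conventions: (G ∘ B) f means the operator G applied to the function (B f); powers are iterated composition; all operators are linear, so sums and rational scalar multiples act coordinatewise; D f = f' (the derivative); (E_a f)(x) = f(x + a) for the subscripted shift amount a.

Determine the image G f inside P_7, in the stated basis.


the image equals g(x) = 4x^7 - (56/3)x^6 + (112/3)x^5 - (1120/27)x^4 + (2240/81)x^3 - (734/81)x^2 - (13274/729)x + 27676/2187

E_{-2/3} f = (1/2)x^8 - (8/3)x^7 + (56/9)x^6 - (224/27)x^5 + (560/81)x^4 - (734/243)x^3 - (6637/729)x^2 + (27676/2187)x - 8897/13122
D E_{-2/3} f = 4x^7 - (56/3)x^6 + (112/3)x^5 - (1120/27)x^4 + (2240/81)x^3 - (734/81)x^2 - (13274/729)x + 27676/2187


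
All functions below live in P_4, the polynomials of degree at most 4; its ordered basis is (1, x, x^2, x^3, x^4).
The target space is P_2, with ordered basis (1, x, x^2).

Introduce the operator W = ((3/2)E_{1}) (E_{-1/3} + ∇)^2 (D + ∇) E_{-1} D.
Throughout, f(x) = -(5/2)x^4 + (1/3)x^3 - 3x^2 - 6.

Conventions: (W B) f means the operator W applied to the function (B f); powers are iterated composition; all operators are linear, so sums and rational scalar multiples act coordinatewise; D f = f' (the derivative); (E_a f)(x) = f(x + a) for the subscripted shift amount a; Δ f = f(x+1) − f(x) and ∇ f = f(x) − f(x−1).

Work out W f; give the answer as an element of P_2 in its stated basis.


the result is g(x) = -90x^2 - 189x + 227/2

D f = -10x^3 + x^2 - 6x
E_{-1} D f = -10x^3 + 31x^2 - 38x + 17
D (E_{-1} D) f = -30x^2 + 62x - 38
∇ (E_{-1} D) f = -30x^2 + 92x - 79
(D + ∇) (E_{-1} D) f = -60x^2 + 154x - 117
E_{-1/3} (D + ∇) (E_{-1} D) f = -60x^2 + 194x - 175
∇ (D + ∇) (E_{-1} D) f = -120x + 214
(E_{-1/3} + ∇) (D + ∇) (E_{-1} D) f = -60x^2 + 74x + 39
E_{-1/3} (E_{-1/3} + ∇) (D + ∇) (E_{-1} D) f = -60x^2 + 114x + 23/3
∇ (E_{-1/3} + ∇) (D + ∇) (E_{-1} D) f = -120x + 134
(E_{-1/3} + ∇) (E_{-1/3} + ∇) (D + ∇) (E_{-1} D) f = -60x^2 - 6x + 425/3
E_{1} (E_{-1/3} + ∇)^2 (D + ∇) (E_{-1} D) f = -60x^2 - 126x + 227/3
((3/2)E_{1}) (E_{-1/3} + ∇)^2 (D + ∇) (E_{-1} D) f = -90x^2 - 189x + 227/2


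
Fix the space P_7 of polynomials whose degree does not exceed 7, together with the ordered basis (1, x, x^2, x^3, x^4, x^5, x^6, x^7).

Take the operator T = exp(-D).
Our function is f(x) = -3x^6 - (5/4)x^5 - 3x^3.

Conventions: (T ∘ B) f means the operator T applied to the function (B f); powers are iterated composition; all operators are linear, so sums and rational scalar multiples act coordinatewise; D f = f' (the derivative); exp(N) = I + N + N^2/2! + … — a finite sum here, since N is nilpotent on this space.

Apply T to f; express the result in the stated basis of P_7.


the image equals g(x) = -3x^6 + (67/4)x^5 - (155/4)x^4 + (89/2)x^3 - (47/2)x^2 + (11/4)x + 5/4

order-1 term: 18x^5 + (25/4)x^4 + 9x^2
order-2 term: -45x^4 - (25/2)x^3 - 9x
order-3 term: 60x^3 + (25/2)x^2 + 3
order-4 term: -45x^2 - (25/4)x
order-5 term: 18x + 5/4
order-6 term: -3
the series for exp(-D) f terminates at order 6
exp(-D) f = -3x^6 + (67/4)x^5 - (155/4)x^4 + (89/2)x^3 - (47/2)x^2 + (11/4)x + 5/4


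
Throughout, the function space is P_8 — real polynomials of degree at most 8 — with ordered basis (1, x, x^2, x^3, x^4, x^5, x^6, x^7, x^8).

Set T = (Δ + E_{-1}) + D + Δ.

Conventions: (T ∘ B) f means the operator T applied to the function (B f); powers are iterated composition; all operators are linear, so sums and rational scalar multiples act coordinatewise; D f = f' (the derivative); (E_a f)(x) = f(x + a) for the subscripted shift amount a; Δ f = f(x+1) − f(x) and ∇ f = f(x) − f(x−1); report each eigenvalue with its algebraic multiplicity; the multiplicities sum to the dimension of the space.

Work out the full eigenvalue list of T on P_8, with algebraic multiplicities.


image of 1: 1
image of x: x + 2
image of x^2: x^2 + 4x + 3
image of x^3: x^3 + 6x^2 + 9x + 1
image of x^4: x^4 + 8x^3 + 18x^2 + 4x + 3
image of x^5: x^5 + 10x^4 + 30x^3 + 10x^2 + 15x + 1
image of x^6: x^6 + 12x^5 + 45x^4 + 20x^3 + 45x^2 + 6x + 3
image of x^7: x^7 + 14x^6 + 63x^5 + 35x^4 + 105x^3 + 21x^2 + 21x + 1
image of x^8: x^8 + 16x^7 + 84x^6 + 56x^5 + 210x^4 + 56x^3 + 84x^2 + 8x + 3
the matrix is upper triangular; its diagonal is (1, 1, 1, 1, 1, 1, 1, 1, 1)
for a triangular matrix the eigenvalues are the diagonal entries, with algebraic multiplicity their repetition count

λ = 1 (multiplicity 9)


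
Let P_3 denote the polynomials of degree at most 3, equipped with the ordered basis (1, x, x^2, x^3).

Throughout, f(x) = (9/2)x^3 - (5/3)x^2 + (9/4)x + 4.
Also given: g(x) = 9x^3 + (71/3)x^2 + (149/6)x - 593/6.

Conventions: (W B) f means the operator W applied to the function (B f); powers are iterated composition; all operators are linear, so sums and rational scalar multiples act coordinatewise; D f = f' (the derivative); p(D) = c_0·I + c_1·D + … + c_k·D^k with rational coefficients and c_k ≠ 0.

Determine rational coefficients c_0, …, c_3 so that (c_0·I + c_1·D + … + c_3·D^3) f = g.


D^0 f = (9/2)x^3 - (5/3)x^2 + (9/4)x + 4
D^1 f = (27/2)x^2 - (10/3)x + 9/4
D^2 f = 27x - 10/3
D^3 f = 27
matching coefficients of g against c_0 f + c_1 Df + … from the top degree down determines the c_i
solution: c_0 = 2, c_1 = 2, c_2 = 1, c_3 = -4

c_0 = 2, c_1 = 2, c_2 = 1, c_3 = -4


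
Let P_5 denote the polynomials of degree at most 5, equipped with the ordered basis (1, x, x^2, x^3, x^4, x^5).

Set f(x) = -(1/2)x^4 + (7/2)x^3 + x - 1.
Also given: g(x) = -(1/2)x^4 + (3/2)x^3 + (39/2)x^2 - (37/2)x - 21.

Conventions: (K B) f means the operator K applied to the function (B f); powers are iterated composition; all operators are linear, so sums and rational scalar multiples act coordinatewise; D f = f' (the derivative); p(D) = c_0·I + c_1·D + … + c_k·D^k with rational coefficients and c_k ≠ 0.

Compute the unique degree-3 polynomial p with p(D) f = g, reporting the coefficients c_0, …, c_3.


D^0 f = -(1/2)x^4 + (7/2)x^3 + x - 1
D^1 f = -2x^3 + (21/2)x^2 + 1
D^2 f = -6x^2 + 21x
D^3 f = -12x + 21
matching coefficients of g against c_0 f + c_1 Df + … from the top degree down determines the c_i
solution: c_0 = 1, c_1 = 1, c_2 = -3/2, c_3 = -1

p(D) = I + D − (3/2)·D^2 − D^3, i.e. c_0 = 1, c_1 = 1, c_2 = -3/2, c_3 = -1


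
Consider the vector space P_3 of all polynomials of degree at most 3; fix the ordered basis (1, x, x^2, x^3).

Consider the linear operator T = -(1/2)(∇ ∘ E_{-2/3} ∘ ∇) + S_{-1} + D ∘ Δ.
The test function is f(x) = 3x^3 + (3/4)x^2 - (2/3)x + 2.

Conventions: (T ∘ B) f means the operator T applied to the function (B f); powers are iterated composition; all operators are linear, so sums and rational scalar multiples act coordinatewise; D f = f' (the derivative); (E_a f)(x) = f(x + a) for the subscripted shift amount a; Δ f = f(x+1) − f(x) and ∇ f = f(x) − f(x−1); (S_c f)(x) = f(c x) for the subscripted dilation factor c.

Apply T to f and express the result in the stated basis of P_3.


g(x) = -3x^3 + (3/4)x^2 + (29/3)x + 107/4

∇ f = 9x^2 - (15/2)x + 19/12
E_{-2/3} ∇ f = 9x^2 - (39/2)x + 127/12
∇ E_{-2/3} ∇ f = 18x - 57/2
(-(1/2)(∇ ∘ E_{-2/3} ∘ ∇)) f = -9x + 57/4
S_{-1} f = -3x^3 + (3/4)x^2 + (2/3)x + 2
Δ f = 9x^2 + (21/2)x + 37/12
D Δ f = 18x + 21/2
(-(1/2)(∇ ∘ E_{-2/3} ∘ ∇) + S_{-1} + D ∘ Δ) f = -3x^3 + (3/4)x^2 + (29/3)x + 107/4


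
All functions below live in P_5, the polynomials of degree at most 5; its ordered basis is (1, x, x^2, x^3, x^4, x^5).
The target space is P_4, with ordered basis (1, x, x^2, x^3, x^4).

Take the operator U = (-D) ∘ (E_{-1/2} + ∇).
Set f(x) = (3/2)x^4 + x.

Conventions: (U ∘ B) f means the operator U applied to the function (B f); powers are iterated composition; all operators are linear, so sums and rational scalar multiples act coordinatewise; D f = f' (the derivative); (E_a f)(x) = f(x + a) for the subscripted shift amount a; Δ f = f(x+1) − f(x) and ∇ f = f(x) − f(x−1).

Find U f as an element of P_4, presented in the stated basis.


E_{-1/2} f = (3/2)x^4 - 3x^3 + (9/4)x^2 + (1/4)x - 13/32
∇ f = 6x^3 - 9x^2 + 6x - 1/2
(E_{-1/2} + ∇) f = (3/2)x^4 + 3x^3 - (27/4)x^2 + (25/4)x - 29/32
D (E_{-1/2} + ∇) f = 6x^3 + 9x^2 - (27/2)x + 25/4
(-D) (E_{-1/2} + ∇) f = -6x^3 - 9x^2 + (27/2)x - 25/4

the image equals g(x) = -6x^3 - 9x^2 + (27/2)x - 25/4


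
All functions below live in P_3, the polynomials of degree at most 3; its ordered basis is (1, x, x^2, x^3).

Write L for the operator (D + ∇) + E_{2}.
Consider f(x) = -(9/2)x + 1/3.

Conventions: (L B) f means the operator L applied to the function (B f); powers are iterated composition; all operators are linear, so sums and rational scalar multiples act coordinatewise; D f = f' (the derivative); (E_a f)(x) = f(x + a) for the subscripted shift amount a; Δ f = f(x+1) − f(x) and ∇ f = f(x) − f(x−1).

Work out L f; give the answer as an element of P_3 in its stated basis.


the result is g(x) = -(9/2)x - 53/3

D f = -9/2
∇ f = -9/2
(D + ∇) f = -9
E_{2} f = -(9/2)x - 26/3
((D + ∇) + E_{2}) f = -(9/2)x - 53/3


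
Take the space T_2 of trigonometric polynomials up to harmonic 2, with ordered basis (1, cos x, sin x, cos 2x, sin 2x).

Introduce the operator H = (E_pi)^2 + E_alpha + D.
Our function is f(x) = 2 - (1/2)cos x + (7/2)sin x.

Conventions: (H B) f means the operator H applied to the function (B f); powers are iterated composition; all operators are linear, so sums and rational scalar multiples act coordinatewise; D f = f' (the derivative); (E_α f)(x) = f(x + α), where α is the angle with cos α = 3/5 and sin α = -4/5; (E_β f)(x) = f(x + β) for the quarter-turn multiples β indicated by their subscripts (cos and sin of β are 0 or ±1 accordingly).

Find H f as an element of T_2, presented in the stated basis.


E_pi f = 2 + (1/2)cos x - (7/2)sin x
E_pi E_pi f = 2 - (1/2)cos x + (7/2)sin x
E_alpha f = 2 - (31/10)cos x + (17/10)sin x
D f = (7/2)cos x + (1/2)sin x
((E_pi)^2 + E_alpha + D) f = 4 - (1/10)cos x + (57/10)sin x

g(x) = 4 - (1/10)cos x + (57/10)sin x


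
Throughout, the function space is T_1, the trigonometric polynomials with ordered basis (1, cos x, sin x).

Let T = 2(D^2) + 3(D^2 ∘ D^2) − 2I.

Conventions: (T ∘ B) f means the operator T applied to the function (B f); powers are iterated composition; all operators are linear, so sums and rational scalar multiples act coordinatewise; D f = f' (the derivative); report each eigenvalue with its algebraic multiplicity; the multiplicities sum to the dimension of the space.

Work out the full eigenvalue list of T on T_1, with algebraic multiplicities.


λ = -2 (multiplicity 1), λ = -1 (multiplicity 2)

image of 1: -2
image of cos x: -cos x
image of sin x: -sin x
the matrix is diagonal; its diagonal is (-2, -1, -1)
for a triangular matrix the eigenvalues are the diagonal entries, with algebraic multiplicity their repetition count


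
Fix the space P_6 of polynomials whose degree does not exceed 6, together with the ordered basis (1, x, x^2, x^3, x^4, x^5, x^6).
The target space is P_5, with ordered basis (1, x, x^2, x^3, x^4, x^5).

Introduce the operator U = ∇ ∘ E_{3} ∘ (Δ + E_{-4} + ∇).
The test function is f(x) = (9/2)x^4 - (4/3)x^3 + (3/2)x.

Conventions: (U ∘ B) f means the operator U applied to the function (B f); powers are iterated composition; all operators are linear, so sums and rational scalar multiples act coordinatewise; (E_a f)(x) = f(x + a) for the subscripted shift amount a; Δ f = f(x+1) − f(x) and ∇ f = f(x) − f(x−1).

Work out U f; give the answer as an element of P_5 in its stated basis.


the result is g(x) = 18x^3 + 23x^2 + 662x + 1814/3

Δ f = 18x^3 + 23x^2 + 14x + 14/3
E_{-4} f = (9/2)x^4 - (220/3)x^3 + 448x^2 - (2429/2)x + 3694/3
∇ f = 18x^3 - 31x^2 + 22x - 13/3
(Δ + E_{-4} + ∇) f = (9/2)x^4 - (112/3)x^3 + 440x^2 - (2357/2)x + 3695/3
E_{3} (Δ + E_{-4} + ∇) f = (9/2)x^4 + (50/3)x^3 + 347x^2 + (1879/2)x + 3038/3
∇ E_{3} (Δ + E_{-4} + ∇) f = 18x^3 + 23x^2 + 662x + 1814/3


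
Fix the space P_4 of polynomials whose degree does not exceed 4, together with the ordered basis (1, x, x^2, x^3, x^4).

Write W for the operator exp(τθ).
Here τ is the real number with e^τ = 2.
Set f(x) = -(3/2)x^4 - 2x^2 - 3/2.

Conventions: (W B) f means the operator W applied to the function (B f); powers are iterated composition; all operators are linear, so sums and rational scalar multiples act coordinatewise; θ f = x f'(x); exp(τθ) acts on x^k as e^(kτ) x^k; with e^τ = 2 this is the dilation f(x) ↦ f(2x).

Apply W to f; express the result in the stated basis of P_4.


the image equals g(x) = -24x^4 - 8x^2 - 3/2

exp(τθ) x^k = e^(kτ) x^k; with e^τ = 2 this sends x^k to 2^k x^k
x^2 ↦ 4 x^2
x^4 ↦ 16 x^4
applying this coordinatewise to f: exp(τθ) f = -24x^4 - 8x^2 - 3/2


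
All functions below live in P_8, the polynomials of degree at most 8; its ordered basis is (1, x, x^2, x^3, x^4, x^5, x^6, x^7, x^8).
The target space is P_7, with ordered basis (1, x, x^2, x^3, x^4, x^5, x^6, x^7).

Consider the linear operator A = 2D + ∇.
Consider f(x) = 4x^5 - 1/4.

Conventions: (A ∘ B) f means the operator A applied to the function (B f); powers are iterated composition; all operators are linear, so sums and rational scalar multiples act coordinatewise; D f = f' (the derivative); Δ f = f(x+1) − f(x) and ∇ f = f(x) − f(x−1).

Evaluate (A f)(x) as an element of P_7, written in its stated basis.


D f = 20x^4
(2D) f = 40x^4
∇ f = 20x^4 - 40x^3 + 40x^2 - 20x + 4
(2D + ∇) f = 60x^4 - 40x^3 + 40x^2 - 20x + 4

the result is g(x) = 60x^4 - 40x^3 + 40x^2 - 20x + 4


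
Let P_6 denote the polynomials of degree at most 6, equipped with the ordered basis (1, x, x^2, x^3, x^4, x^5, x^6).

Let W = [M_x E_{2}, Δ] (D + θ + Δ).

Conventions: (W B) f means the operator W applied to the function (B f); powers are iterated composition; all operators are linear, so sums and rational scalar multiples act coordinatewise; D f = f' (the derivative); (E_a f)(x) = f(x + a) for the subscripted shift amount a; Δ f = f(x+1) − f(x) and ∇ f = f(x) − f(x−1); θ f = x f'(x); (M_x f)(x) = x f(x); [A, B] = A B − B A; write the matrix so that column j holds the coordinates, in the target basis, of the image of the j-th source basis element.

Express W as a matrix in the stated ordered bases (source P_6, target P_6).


the matrix is [[0, -5, -31, -145, -607, -2401, -9199]; [0, -1, -16, -120, -688, -3440, -15864]; [0, 0, -2, -33, -294, -1990, -11535]; [0, 0, 0, -3, -56, -580, -4520]; [0, 0, 0, 0, -4, -85, -1005]; [0, 0, 0, 0, 0, -5, -120]; [0, 0, 0, 0, 0, 0, -6]] (rows listed top to bottom)

image of 1: 0
image of x: -x - 5
image of x^2: -2x^2 - 16x - 31
image of x^3: -3x^3 - 33x^2 - 120x - 145
image of x^4: -4x^4 - 56x^3 - 294x^2 - 688x - 607
image of x^5: -5x^5 - 85x^4 - 580x^3 - 1990x^2 - 3440x - 2401
image of x^6: -6x^6 - 120x^5 - 1005x^4 - 4520x^3 - 11535x^2 - 15864x - 9199
each image's coordinates form column j of the matrix


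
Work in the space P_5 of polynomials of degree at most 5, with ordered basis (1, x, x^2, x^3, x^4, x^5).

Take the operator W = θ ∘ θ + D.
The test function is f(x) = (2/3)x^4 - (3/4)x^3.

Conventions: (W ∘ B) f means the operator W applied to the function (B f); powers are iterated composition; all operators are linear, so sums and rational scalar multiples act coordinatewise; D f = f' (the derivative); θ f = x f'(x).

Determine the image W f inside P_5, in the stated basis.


θ f = (8/3)x^4 - (9/4)x^3
θ θ f = (32/3)x^4 - (27/4)x^3
D f = (8/3)x^3 - (9/4)x^2
(θ ∘ θ + D) f = (32/3)x^4 - (49/12)x^3 - (9/4)x^2

the image equals g(x) = (32/3)x^4 - (49/12)x^3 - (9/4)x^2


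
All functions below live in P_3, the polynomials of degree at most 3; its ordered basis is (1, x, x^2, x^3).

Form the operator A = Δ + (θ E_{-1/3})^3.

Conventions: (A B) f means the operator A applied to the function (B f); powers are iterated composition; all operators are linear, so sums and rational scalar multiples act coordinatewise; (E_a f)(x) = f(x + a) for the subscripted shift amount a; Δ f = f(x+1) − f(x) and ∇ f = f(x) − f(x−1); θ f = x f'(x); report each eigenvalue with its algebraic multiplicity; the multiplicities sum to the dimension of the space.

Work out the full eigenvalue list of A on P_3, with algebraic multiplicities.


image of 1: 0
image of x: x + 1
image of x^2: 8x^2 - (8/3)x + 1
image of x^3: 27x^3 - 35x^2 + (46/3)x + 1
the matrix is upper triangular; its diagonal is (0, 1, 8, 27)
for a triangular matrix the eigenvalues are the diagonal entries, with algebraic multiplicity their repetition count

λ = 0 (multiplicity 1), λ = 1 (multiplicity 1), λ = 8 (multiplicity 1), λ = 27 (multiplicity 1)


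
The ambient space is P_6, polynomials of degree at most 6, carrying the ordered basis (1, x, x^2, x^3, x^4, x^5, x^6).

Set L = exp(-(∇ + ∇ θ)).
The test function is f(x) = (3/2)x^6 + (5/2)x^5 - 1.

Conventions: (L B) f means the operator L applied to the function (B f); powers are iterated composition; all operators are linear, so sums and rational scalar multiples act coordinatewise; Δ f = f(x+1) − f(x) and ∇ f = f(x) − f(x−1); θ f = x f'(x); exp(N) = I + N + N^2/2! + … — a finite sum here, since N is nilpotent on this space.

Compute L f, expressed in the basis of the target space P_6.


order-1 term: -63x^5 + (165/2)x^4 - 60x^3 + (15/2)x^2 + 12x - 9/2
order-2 term: 945x^4 - 2715x^3 + (6975/2)x^2 - (4305/2)x + 1029/2
order-3 term: -6300x^3 + 20310x^2 - 24135x + 20235/2
order-4 term: 18900x^2 - 49365x + 33600
order-5 term: -22680x + 31086
order-6 term: 7560
the series for exp(-(∇ + ∇ θ)) f terminates at order 6
exp(-(∇ + ∇ θ)) f = (3/2)x^6 - (121/2)x^5 + (2055/2)x^4 - 9075x^3 + 42705x^2 - (196641/2)x + 165745/2

the image equals g(x) = (3/2)x^6 - (121/2)x^5 + (2055/2)x^4 - 9075x^3 + 42705x^2 - (196641/2)x + 165745/2


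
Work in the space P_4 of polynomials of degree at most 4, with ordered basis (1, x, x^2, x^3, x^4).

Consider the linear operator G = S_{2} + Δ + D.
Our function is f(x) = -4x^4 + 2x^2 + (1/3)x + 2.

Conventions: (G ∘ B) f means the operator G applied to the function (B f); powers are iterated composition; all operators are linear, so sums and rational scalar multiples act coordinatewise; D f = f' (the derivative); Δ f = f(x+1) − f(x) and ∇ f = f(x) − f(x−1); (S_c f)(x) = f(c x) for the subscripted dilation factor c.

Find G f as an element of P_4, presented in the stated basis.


the result is g(x) = -64x^4 - 32x^3 - 16x^2 - (22/3)x + 2/3

S_{2} f = -64x^4 + 8x^2 + (2/3)x + 2
Δ f = -16x^3 - 24x^2 - 12x - 5/3
D f = -16x^3 + 4x + 1/3
(S_{2} + Δ + D) f = -64x^4 - 32x^3 - 16x^2 - (22/3)x + 2/3


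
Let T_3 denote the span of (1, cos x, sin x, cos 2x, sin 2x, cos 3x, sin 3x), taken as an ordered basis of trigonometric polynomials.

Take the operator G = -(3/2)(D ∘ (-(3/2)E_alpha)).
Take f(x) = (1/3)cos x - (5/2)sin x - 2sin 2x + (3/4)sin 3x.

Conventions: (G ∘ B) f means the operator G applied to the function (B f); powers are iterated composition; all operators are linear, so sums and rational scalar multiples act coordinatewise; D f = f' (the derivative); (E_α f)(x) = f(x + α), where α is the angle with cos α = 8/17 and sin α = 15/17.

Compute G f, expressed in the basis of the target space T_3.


E_alpha f = -(209/102)cos x - (25/17)sin x - (480/289)cos 2x + (322/289)sin 2x - (1485/19652)cos 3x - (3666/4913)sin 3x
(-(3/2)E_alpha) f = (209/68)cos x + (75/34)sin x + (720/289)cos 2x - (483/289)sin 2x + (4455/39304)cos 3x + (5499/4913)sin 3x
D (-(3/2)E_alpha) f = (75/34)cos x - (209/68)sin x - (966/289)cos 2x - (1440/289)sin 2x + (16497/4913)cos 3x - (13365/39304)sin 3x
(-(3/2)(D ∘ (-(3/2)E_alpha))) f = -(225/68)cos x + (627/136)sin x + (1449/289)cos 2x + (2160/289)sin 2x - (49491/9826)cos 3x + (40095/78608)sin 3x

the result is g(x) = -(225/68)cos x + (627/136)sin x + (1449/289)cos 2x + (2160/289)sin 2x - (49491/9826)cos 3x + (40095/78608)sin 3x


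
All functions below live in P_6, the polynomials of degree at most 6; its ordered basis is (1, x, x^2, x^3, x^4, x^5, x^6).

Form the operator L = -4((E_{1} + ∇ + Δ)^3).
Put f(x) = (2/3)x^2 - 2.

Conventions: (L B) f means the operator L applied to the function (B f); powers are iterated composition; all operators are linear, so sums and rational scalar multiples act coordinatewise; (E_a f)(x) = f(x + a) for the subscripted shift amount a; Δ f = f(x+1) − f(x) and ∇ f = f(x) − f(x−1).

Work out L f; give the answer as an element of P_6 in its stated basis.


the image equals g(x) = -(8/3)x^2 - 48x - 144

E_{1} f = (2/3)x^2 + (4/3)x - 4/3
∇ f = (4/3)x - 2/3
Δ f = (4/3)x + 2/3
(E_{1} + ∇ + Δ) f = (2/3)x^2 + 4x - 4/3
E_{1} (E_{1} + ∇ + Δ) f = (2/3)x^2 + (16/3)x + 10/3
∇ (E_{1} + ∇ + Δ) f = (4/3)x + 10/3
Δ (E_{1} + ∇ + Δ) f = (4/3)x + 14/3
(E_{1} + ∇ + Δ) (E_{1} + ∇ + Δ) f = (2/3)x^2 + 8x + 34/3
E_{1} (E_{1} + ∇ + Δ) (E_{1} + ∇ + Δ) f = (2/3)x^2 + (28/3)x + 20
∇ (E_{1} + ∇ + Δ) (E_{1} + ∇ + Δ) f = (4/3)x + 22/3
Δ (E_{1} + ∇ + Δ) (E_{1} + ∇ + Δ) f = (4/3)x + 26/3
(E_{1} + ∇ + Δ) (E_{1} + ∇ + Δ) (E_{1} + ∇ + Δ) f = (2/3)x^2 + 12x + 36
(-4((E_{1} + ∇ + Δ)^3)) f = -(8/3)x^2 - 48x - 144


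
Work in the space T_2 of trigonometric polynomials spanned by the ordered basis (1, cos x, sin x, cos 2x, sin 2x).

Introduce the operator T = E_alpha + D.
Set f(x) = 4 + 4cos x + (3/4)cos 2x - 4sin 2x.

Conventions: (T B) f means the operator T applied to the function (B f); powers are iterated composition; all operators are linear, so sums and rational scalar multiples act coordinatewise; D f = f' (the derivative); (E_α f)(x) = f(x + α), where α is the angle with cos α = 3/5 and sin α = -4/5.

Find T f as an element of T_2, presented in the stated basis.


the image equals g(x) = 4 + (12/5)cos x - (4/5)sin x - (437/100)cos 2x + (17/50)sin 2x

E_alpha f = 4 + (12/5)cos x + (16/5)sin x + (363/100)cos 2x + (46/25)sin 2x
D f = -4sin x - 8cos 2x - (3/2)sin 2x
(E_alpha + D) f = 4 + (12/5)cos x - (4/5)sin x - (437/100)cos 2x + (17/50)sin 2x


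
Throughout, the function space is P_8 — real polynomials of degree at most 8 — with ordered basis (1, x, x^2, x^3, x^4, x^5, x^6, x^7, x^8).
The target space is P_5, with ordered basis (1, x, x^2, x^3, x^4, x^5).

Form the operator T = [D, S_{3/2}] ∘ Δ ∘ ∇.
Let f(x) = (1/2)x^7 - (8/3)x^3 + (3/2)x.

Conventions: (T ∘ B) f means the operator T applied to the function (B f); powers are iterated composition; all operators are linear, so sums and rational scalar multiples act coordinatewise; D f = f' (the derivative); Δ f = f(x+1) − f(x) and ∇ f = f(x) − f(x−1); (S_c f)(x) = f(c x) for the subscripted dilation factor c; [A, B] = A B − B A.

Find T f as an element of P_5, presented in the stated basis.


∇ f = (7/2)x^6 - (21/2)x^5 + (35/2)x^4 - (35/2)x^3 + (5/2)x^2 + (9/2)x - 2/3
Δ ∇ f = 21x^5 + 35x^3 - 9x
S_{3/2} (Δ ∘ ∇) f = (5103/32)x^5 + (945/8)x^3 - (27/2)x
D S_{3/2} (Δ ∘ ∇) f = (25515/32)x^4 + (2835/8)x^2 - 27/2
D (Δ ∘ ∇) f = 105x^4 + 105x^2 - 9
S_{3/2} D (Δ ∘ ∇) f = (8505/16)x^4 + (945/4)x^2 - 9
[D, S_{3/2}] (Δ ∘ ∇) f = (8505/32)x^4 + (945/8)x^2 - 9/2

g(x) = (8505/32)x^4 + (945/8)x^2 - 9/2


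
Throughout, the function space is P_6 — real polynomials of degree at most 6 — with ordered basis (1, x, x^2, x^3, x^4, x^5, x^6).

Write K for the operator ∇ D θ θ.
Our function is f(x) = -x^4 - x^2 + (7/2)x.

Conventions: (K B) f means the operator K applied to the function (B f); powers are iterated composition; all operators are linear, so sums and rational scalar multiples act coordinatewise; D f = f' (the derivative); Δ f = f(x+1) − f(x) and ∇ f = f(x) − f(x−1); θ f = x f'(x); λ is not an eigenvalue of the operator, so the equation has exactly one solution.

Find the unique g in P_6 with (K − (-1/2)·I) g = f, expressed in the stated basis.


the image equals g(x) = -2x^4 + 766x^2 - 761x - 12000

write g with unknown coordinates in the stated basis and equate coefficients in (K − (-1/2)·I) g = f
solving from the highest basis element down gives g = -2x^4 + 766x^2 - 761x - 12000
check: K g = -384x^2 + 384x + 6000
so K g − (-1/2)·g = -x^4 - x^2 + (7/2)x = f ✓


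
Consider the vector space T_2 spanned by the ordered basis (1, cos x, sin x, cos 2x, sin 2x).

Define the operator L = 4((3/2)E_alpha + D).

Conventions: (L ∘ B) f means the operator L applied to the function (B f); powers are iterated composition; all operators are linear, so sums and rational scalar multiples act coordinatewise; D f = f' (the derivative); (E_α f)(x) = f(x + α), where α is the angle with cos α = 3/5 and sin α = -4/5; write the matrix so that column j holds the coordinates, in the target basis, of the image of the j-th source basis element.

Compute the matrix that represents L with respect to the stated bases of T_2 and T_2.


the matrix is [[6, 0, 0, 0, 0]; [0, 18/5, -4/5, 0, 0]; [0, 4/5, 18/5, 0, 0]; [0, 0, 0, -42/25, 56/25]; [0, 0, 0, -56/25, -42/25]] (rows listed top to bottom)

image of 1: 6
image of cos x: (18/5)cos x + (4/5)sin x
image of sin x: -(4/5)cos x + (18/5)sin x
image of cos 2x: -(42/25)cos 2x - (56/25)sin 2x
image of sin 2x: (56/25)cos 2x - (42/25)sin 2x
each image's coordinates form column j of the matrix


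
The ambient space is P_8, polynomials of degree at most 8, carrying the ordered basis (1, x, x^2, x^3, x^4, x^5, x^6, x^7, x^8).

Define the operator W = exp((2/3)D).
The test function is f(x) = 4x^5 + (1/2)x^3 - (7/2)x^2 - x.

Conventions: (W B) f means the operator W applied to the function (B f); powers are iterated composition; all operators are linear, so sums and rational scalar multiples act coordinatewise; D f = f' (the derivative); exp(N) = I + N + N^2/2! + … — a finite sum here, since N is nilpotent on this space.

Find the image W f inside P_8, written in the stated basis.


the image equals g(x) = 4x^5 + (40/3)x^4 + (329/18)x^3 + (505/54)x^2 - (85/81)x - 376/243

order-1 term: (40/3)x^4 + x^2 - (14/3)x - 2/3
order-2 term: (160/9)x^3 + (2/3)x - 14/9
order-3 term: (320/27)x^2 + 4/27
order-4 term: (320/81)x
order-5 term: 128/243
the series for exp((2/3)D) f terminates at order 5
exp((2/3)D) f = 4x^5 + (40/3)x^4 + (329/18)x^3 + (505/54)x^2 - (85/81)x - 376/243


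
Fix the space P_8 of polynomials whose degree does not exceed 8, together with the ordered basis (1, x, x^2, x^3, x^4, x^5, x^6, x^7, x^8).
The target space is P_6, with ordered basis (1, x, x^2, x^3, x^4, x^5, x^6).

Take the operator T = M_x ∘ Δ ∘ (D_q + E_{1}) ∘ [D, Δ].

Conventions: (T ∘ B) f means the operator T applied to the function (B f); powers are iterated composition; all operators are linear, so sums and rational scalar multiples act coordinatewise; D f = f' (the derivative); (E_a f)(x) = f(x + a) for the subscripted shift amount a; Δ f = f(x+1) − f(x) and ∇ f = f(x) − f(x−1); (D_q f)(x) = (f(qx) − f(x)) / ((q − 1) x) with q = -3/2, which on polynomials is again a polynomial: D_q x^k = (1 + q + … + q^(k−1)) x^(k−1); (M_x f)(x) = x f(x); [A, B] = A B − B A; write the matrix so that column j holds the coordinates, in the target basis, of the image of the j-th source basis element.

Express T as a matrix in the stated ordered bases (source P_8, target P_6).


the matrix is [[0, 0, 0, 0, 0, 0, 0, 0, 0]; [0, 0, 0, 0, 0, 0, 0, 0, 0]; [0, 0, 0, 0, 0, 0, 0, 0, 0]; [0, 0, 0, 0, 0, 0, 0, 0, 0]; [0, 0, 0, 0, 0, 0, 0, 0, 0]; [0, 0, 0, 0, 0, 0, 0, 0, 0]; [0, 0, 0, 0, 0, 0, 0, 0, 0]] (rows listed top to bottom)

image of 1: 0
image of x: 0
image of x^2: 0
image of x^3: 0
image of x^4: 0
image of x^5: 0
image of x^6: 0
image of x^7: 0
image of x^8: 0
each image's coordinates form column j of the matrix


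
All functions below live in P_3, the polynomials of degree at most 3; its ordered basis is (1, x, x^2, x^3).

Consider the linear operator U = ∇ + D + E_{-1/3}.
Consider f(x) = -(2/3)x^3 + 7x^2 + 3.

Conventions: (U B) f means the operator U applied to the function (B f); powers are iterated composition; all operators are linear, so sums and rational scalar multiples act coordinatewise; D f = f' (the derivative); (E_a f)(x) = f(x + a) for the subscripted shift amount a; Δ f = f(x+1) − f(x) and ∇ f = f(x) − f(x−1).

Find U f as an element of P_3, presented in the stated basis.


∇ f = -2x^2 + 16x - 23/3
D f = -2x^2 + 14x
E_{-1/3} f = -(2/3)x^3 + (23/3)x^2 - (44/9)x + 308/81
(∇ + D + E_{-1/3}) f = -(2/3)x^3 + (11/3)x^2 + (226/9)x - 313/81

the result is g(x) = -(2/3)x^3 + (11/3)x^2 + (226/9)x - 313/81


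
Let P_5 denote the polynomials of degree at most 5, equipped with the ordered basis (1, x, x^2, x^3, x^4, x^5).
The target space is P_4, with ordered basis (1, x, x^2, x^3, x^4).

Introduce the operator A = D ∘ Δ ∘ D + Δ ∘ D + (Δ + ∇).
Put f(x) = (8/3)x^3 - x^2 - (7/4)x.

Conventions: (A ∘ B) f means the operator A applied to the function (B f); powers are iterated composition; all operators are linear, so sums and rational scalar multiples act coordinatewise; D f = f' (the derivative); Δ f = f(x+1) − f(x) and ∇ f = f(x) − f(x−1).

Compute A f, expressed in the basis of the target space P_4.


D f = 8x^2 - 2x - 7/4
Δ D f = 16x + 6
D Δ D f = 16
D f = 8x^2 - 2x - 7/4
Δ D f = 16x + 6
Δ f = 8x^2 + 6x - 1/12
∇ f = 8x^2 - 10x + 23/12
(Δ + ∇) f = 16x^2 - 4x + 11/6
(D ∘ Δ ∘ D + Δ ∘ D + (Δ + ∇)) f = 16x^2 + 12x + 143/6

the image equals g(x) = 16x^2 + 12x + 143/6
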